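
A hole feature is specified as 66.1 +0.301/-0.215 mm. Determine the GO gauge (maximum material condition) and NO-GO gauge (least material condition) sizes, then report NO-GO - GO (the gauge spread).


GO = nominal - lower_tol (smallest hole = maximum material condition)
GO = 66.1 - 0.215 = 65.885
NO-GO = nominal + upper_tol (largest hole = least material condition)
NO-GO = 66.1 + 0.301 = 66.401
spread = NO-GO - GO = 66.401 - 65.885 = 0.5160

0.5160


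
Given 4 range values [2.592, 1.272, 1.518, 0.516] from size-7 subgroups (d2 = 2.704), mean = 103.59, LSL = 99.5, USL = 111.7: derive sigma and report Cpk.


R_bar = (2.592 + 1.272 + 1.518 + 0.516) / 4 = 1.4745
sigma = R_bar / d2 = 1.4745 / 2.704 = 0.54530325
Cp = (USL - LSL)/(6*sigma) = (111.7 - 99.5)/(6*0.54530325) = 3.7288
Cpu = (111.7 - 103.59)/(3*0.54530325) = 4.9575
Cpl = (103.59 - 99.5)/(3*0.54530325) = 2.5001
Cpk = min(Cpu, Cpl) = 2.5001

2.5001


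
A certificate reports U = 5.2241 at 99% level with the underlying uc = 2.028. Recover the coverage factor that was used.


k = U / uc
k = 5.2241 / 2.028
k = 2.576

2.576


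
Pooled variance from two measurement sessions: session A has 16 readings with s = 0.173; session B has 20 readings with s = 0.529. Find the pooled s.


s_p = sqrt(((n1-1)*s1^2 + (n2-1)*s2^2) / (n1+n2-2))
numerator = (16-1)*0.173^2 + (20-1)*0.529^2 = 0.448935 + 5.316979 = 5.765914
denominator = 16 + 20 - 2 = 34
s_p^2 = 5.765914 / 34 = 0.16958571
s_p = sqrt(0.16958571) = 0.4118

0.4118


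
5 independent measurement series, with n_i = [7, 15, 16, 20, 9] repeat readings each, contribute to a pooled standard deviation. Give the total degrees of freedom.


nu = sum_i (n_i - 1)
nu = ((7 - 1) + (15 - 1) + (16 - 1) + (20 - 1) + (9 - 1))
nu = 6 + 14 + 15 + 19 + 8
nu = 62

62


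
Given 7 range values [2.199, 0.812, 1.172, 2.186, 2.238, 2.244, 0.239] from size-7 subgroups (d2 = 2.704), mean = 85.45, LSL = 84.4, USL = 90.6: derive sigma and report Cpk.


R_bar = (2.199 + 0.812 + 1.172 + 2.186 + 2.238 + 2.244 + 0.239) / 7 = 1.5842857
sigma = R_bar / d2 = 1.5842857 / 2.704 = 0.58590447
Cp = (USL - LSL)/(6*sigma) = (90.6 - 84.4)/(6*0.58590447) = 1.7637
Cpu = (90.6 - 85.45)/(3*0.58590447) = 2.9299
Cpl = (85.45 - 84.4)/(3*0.58590447) = 0.5974
Cpk = min(Cpu, Cpl) = 0.5974

0.5974


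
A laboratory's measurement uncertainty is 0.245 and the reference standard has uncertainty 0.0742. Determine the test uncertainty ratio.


TUR = u_lab / u_ref
= 0.245 / 0.0742
= 3.3019

3.3019


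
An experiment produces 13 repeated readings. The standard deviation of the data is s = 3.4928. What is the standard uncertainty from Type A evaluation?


u_A = s / sqrt(n)
u_A = 3.4928 / sqrt(13)
u_A = 3.4928 / 3.6055513
u_A = 0.9687

0.9687


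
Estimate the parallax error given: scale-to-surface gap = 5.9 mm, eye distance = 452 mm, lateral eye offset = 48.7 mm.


error = h * offset / d
= 5.9 * 48.7 / 452
= 0.6357

0.6357


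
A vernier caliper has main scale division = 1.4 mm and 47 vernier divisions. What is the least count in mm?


LC = MSD / n_div
= 1.4 / 47
= 0.0298

0.0298


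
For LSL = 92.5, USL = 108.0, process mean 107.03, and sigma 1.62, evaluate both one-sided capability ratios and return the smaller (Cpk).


Cpu = (USL - mean) / (3*sigma) = (108.0 - 107.03) / (3*1.62) = 0.1996
Cpl = (mean - LSL) / (3*sigma) = (107.03 - 92.5) / (3*1.62) = 2.9897
Cpk = min(Cpu, Cpl) = 0.1996

0.1996


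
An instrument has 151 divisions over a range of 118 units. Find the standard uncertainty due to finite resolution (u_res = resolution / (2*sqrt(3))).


resolution = range / divisions
resolution = 118 / 151 = 0.78145695
u_res = resolution / (2*sqrt(3))
u_res = 0.78145695 / 3.4641016
u_res = 0.2256

0.2256


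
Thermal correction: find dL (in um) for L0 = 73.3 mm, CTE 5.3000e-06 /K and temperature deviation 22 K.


dL = L * alpha * dT
= 73.3 * 5.3000e-06 * 22
= 0.0085468 mm
dL_um = 0.0085468 * 1000 = 8.5468 um

8.5468


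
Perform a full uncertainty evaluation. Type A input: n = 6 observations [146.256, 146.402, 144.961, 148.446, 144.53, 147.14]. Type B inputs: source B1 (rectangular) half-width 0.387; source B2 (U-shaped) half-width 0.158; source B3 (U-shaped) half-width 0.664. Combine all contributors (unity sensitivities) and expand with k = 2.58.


mean = (146.256 + 146.402 + 144.961 + 148.446 + 144.53 + 147.14) / 6 = 146.2891667
s = sqrt(sum((x - mean)^2)/(n-1)) = 1.4316685
u_A = s / sqrt(n) = 1.4316685 / sqrt(6) = 0.58447622
u_B1 = 0.387 / sqrt(3) = 0.22343455
u_B2 = 0.158 / sqrt(2) = 0.11172287
u_B3 = 0.664 / sqrt(2) = 0.4695189
uc = sqrt(0.58447622^2 + 0.22343455^2 + 0.11172287^2 + 0.4695189^2) = 0.79023126
U = k * uc = 2.58 * 0.79023126
U = 2.0388

2.0388


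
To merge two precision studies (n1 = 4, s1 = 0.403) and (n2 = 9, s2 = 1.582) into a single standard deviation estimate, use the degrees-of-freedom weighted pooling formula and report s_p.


s_p = sqrt(((n1-1)*s1^2 + (n2-1)*s2^2) / (n1+n2-2))
numerator = (4-1)*0.403^2 + (9-1)*1.582^2 = 0.487227 + 20.021792 = 20.509019
denominator = 4 + 9 - 2 = 11
s_p^2 = 20.509019 / 11 = 1.8644563
s_p = sqrt(1.8644563) = 1.3655

1.3655


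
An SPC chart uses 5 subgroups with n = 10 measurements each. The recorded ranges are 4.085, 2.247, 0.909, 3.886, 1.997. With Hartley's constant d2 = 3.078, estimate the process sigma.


R_bar = (4.085 + 2.247 + 0.909 + 3.886 + 1.997) / 5
R_bar = 13.124 / 5 = 2.6248
sigma_hat = R_bar / d2 = 2.6248 / 3.078 = 0.8528

0.8528


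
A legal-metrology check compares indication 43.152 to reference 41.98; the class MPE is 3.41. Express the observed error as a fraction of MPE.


e = indication - reference = 43.152 - 41.98 = 1.1720
|e| = 1.1720
ratio = |e| / MPE = 1.1720 / 3.41
ratio = 0.3437

0.3437


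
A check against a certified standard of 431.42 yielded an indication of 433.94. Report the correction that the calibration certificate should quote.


Correction = standard - reading
= 431.42 - 433.94
= -2.5200

-2.5200


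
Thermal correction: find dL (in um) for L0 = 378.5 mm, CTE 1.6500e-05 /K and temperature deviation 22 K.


dL = L * alpha * dT
= 378.5 * 1.6500e-05 * 22
= 0.1373955 mm
dL_um = 0.1373955 * 1000 = 137.3955 um

137.3955


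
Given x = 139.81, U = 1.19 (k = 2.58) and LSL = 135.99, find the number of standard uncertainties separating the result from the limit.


u = U / k = 1.19 / 2.58 = 0.46124031
margin = |LSL - x| = |135.99 - 139.81| = 3.82
z = margin / u = 3.82 / 0.46124031
z = 8.2820

8.2820


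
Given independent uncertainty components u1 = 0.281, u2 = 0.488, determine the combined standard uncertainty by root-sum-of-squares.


uc = sqrt(0.281^2 + 0.488^2)
uc = sqrt(0.317105)
uc = 0.5631

0.5631


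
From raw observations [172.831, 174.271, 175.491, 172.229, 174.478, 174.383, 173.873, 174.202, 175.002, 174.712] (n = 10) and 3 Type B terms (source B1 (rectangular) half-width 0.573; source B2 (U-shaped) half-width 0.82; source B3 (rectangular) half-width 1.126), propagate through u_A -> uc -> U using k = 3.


mean = (172.831 + 174.271 + 175.491 + 172.229 + 174.478 + 174.383 + 173.873 + 174.202 + 175.002 + 174.712) / 10 = 174.1472
s = sqrt(sum((x - mean)^2)/(n-1)) = 0.97330477
u_A = s / sqrt(n) = 0.97330477 / sqrt(10) = 0.30778599
u_B1 = 0.573 / sqrt(3) = 0.3308217
u_B2 = 0.82 / sqrt(2) = 0.57982756
u_B3 = 1.126 / sqrt(3) = 0.6500964
uc = sqrt(0.30778599^2 + 0.3308217^2 + 0.57982756^2 + 0.6500964^2) = 0.98132591
U = k * uc = 3 * 0.98132591
U = 2.9440

2.9440


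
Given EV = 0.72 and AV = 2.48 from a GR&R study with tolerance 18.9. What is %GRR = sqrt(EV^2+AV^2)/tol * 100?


GRR = sqrt(EV^2 + AV^2) = sqrt(0.72^2 + 2.48^2) = 2.582402
%GRR = GRR / tol * 100 = 2.582402 / 18.9 * 100
%GRR = 13.6635

13.6635


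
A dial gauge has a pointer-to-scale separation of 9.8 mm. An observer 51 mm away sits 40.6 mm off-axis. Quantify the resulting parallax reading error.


error = h * offset / d
= 9.8 * 40.6 / 51
= 7.8016

7.8016


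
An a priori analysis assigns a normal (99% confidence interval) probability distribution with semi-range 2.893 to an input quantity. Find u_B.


u_B = half_width / 2.576
u_B = 2.893 / 2.576
u_B = 1.1231

1.1231


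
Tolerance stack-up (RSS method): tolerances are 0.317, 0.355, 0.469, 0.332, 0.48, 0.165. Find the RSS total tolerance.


RSS = sqrt(0.317^2 + 0.355^2 + 0.469^2 + 0.332^2 + 0.48^2 + 0.165^2)
= sqrt(0.814324)
= 0.9024

0.9024


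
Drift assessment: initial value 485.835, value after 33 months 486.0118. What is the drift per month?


rate = (v2 - v1) / months
= (486.0118 - 485.835) / 33
= 0.1768 / 33
= 0.0054

0.0054


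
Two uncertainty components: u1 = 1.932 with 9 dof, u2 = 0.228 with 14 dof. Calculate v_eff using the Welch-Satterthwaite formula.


uc = sqrt(u1^2 + u2^2) = sqrt(1.932^2 + 0.228^2) = 1.9454069
v_eff = uc^4 / (u1^4/v1 + u2^4/v2)
= 1.9454069^4 / (1.932^4/9 + 0.228^4/14)
= 14.323258 / 1.5482466
v_eff = 9.2513

9.2513


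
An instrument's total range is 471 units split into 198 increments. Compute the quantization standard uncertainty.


resolution = range / divisions
resolution = 471 / 198 = 2.3787879
u_res = resolution / (2*sqrt(3))
u_res = 2.3787879 / 3.4641016
u_res = 0.6867

0.6867


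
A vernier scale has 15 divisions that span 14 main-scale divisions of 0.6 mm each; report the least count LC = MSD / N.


LC = MSD / n_div
= 0.6 / 15
= 0.0400

0.0400


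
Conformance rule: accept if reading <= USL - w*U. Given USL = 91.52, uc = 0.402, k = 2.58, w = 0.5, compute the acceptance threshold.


U = k * uc = 2.58 * 0.402 = 1.03716
guard band g = w * U = 0.5 * 1.03716 = 0.51858
AL = USL - g = 91.52 - 0.51858
AL = 91.0014

91.0014


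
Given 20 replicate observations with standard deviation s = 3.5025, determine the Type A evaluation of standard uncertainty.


u_A = s / sqrt(n)
u_A = 3.5025 / sqrt(20)
u_A = 3.5025 / 4.472136
u_A = 0.7832

0.7832


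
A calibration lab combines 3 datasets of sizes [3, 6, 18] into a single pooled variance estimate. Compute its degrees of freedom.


nu = sum_i (n_i - 1)
nu = ((3 - 1) + (6 - 1) + (18 - 1))
nu = 2 + 5 + 17
nu = 24

24


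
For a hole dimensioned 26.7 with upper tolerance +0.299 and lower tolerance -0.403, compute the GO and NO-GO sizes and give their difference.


GO = nominal - lower_tol (smallest hole = maximum material condition)
GO = 26.7 - 0.403 = 26.297
NO-GO = nominal + upper_tol (largest hole = least material condition)
NO-GO = 26.7 + 0.299 = 26.999
spread = NO-GO - GO = 26.999 - 26.297 = 0.7020

0.7020


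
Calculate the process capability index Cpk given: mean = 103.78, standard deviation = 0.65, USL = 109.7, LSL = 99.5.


Cpu = (USL - mean) / (3*sigma) = (109.7 - 103.78) / (3*0.65) = 3.0359
Cpl = (mean - LSL) / (3*sigma) = (103.78 - 99.5) / (3*0.65) = 2.1949
Cpk = min(Cpu, Cpl) = 2.1949

2.1949


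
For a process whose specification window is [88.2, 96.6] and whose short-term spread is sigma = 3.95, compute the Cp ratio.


Cp = (USL - LSL) / (6 * sigma)
= (96.6 - 88.2) / (6 * 3.95)
= 8.4000 / 23.7000
= 0.3544

0.3544


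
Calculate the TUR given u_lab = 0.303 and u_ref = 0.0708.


TUR = u_lab / u_ref
= 0.303 / 0.0708
= 4.2797

4.2797


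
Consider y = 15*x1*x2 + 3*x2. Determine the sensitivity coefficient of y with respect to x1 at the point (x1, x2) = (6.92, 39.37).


y = 15*x1*x2 + 3*x2
dy/dx1 = 15*x2
Evaluate at x2 = 39.37: c1 = 15 * 39.37
c1 = 590.5500

590.5500


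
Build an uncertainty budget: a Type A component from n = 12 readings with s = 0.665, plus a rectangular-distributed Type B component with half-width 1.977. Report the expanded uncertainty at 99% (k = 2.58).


u_A = s / sqrt(n) = 0.665 / sqrt(12) = 0.19196896
u_B = half_width / sqrt(3) = 1.977 / sqrt(3) = 1.1414215
uc = sqrt(u_A^2 + u_B^2) = sqrt(0.19196896^2 + 1.1414215^2) = 1.157452
U = k * uc = 2.58 * 1.157452
U = 2.9862

2.9862


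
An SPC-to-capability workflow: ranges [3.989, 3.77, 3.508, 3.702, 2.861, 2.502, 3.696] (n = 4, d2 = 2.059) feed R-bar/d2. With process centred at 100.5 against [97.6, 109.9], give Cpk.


R_bar = (3.989 + 3.77 + 3.508 + 3.702 + 2.861 + 2.502 + 3.696) / 7 = 3.4325714
sigma = R_bar / d2 = 3.4325714 / 2.059 = 1.6671061
Cp = (USL - LSL)/(6*sigma) = (109.9 - 97.6)/(6*1.6671061) = 1.2297
Cpu = (109.9 - 100.5)/(3*1.6671061) = 1.8795
Cpl = (100.5 - 97.6)/(3*1.6671061) = 0.5798
Cpk = min(Cpu, Cpl) = 0.5798

0.5798


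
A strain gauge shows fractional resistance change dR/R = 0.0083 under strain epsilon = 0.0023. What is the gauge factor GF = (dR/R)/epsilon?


GF = (dR/R) / epsilon
= 0.0083 / 0.0023
= 3.6087

3.6087


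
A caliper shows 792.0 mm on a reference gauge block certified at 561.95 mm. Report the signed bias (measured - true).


Systematic error = measured - true
= 792.0 - 561.95
= 230.0500

230.0500


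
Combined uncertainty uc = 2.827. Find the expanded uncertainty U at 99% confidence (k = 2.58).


U = k * uc
U = 2.58 * 2.827
U = 7.2937

7.2937


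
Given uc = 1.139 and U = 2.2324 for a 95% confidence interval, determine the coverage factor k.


k = U / uc
k = 2.2324 / 1.139
k = 1.96

1.96


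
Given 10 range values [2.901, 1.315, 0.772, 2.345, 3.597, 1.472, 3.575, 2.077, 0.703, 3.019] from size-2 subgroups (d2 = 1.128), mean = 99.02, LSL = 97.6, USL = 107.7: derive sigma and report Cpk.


R_bar = (2.901 + 1.315 + 0.772 + 2.345 + 3.597 + 1.472 + 3.575 + 2.077 + 0.703 + 3.019) / 10 = 2.1776
sigma = R_bar / d2 = 2.1776 / 1.128 = 1.9304965
Cp = (USL - LSL)/(6*sigma) = (107.7 - 97.6)/(6*1.9304965) = 0.8720
Cpu = (107.7 - 99.02)/(3*1.9304965) = 1.4988
Cpl = (99.02 - 97.6)/(3*1.9304965) = 0.2452
Cpk = min(Cpu, Cpl) = 0.2452

0.2452


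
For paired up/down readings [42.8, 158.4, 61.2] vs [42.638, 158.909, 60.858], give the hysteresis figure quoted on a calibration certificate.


|42.8 - 42.638| = 0.1620
|158.4 - 158.909| = 0.5090
|61.2 - 60.858| = 0.3420
hysteresis = max(diffs) = 0.5090

0.5090


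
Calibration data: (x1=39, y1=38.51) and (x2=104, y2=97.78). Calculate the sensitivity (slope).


slope = (y2 - y1) / (x2 - x1)
= (97.78 - 38.51) / (104 - 39)
= 59.2700 / 65
= 0.9118

0.9118


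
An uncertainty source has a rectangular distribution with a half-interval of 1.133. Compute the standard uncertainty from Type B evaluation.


u_B = half_width / sqrt(3)
u_B = 1.133 / 1.7320508
u_B = 0.6541

0.6541


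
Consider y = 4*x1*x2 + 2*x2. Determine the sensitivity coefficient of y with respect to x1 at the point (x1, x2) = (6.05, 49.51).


y = 4*x1*x2 + 2*x2
dy/dx1 = 4*x2
Evaluate at x2 = 49.51: c1 = 4 * 49.51
c1 = 198.0400

198.0400


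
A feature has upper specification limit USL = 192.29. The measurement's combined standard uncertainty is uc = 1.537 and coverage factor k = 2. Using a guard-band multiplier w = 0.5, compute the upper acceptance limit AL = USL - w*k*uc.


U = k * uc = 2 * 1.537 = 3.074
guard band g = w * U = 0.5 * 3.074 = 1.537
AL = USL - g = 192.29 - 1.537
AL = 190.7530

190.7530


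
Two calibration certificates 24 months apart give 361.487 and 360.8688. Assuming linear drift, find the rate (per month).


rate = (v2 - v1) / months
= (360.8688 - 361.487) / 24
= -0.6182 / 24
= -0.0258

-0.0258


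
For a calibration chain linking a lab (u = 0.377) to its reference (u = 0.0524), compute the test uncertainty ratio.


TUR = u_lab / u_ref
= 0.377 / 0.0524
= 7.1947

7.1947


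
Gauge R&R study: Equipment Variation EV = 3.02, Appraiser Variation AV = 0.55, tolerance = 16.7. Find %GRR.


GRR = sqrt(EV^2 + AV^2) = sqrt(3.02^2 + 0.55^2) = 3.0696742
%GRR = GRR / tol * 100 = 3.0696742 / 16.7 * 100
%GRR = 18.3813

18.3813


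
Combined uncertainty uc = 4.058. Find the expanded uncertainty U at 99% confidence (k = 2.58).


U = k * uc
U = 2.58 * 4.058
U = 10.4696

10.4696


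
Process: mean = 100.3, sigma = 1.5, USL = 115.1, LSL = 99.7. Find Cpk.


Cpu = (USL - mean) / (3*sigma) = (115.1 - 100.3) / (3*1.5) = 3.2889
Cpl = (mean - LSL) / (3*sigma) = (100.3 - 99.7) / (3*1.5) = 0.1333
Cpk = min(Cpu, Cpl) = 0.1333

0.1333


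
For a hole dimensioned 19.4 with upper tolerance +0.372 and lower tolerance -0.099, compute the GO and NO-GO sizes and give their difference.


GO = nominal - lower_tol (smallest hole = maximum material condition)
GO = 19.4 - 0.099 = 19.301
NO-GO = nominal + upper_tol (largest hole = least material condition)
NO-GO = 19.4 + 0.372 = 19.772
spread = NO-GO - GO = 19.772 - 19.301 = 0.4710

0.4710


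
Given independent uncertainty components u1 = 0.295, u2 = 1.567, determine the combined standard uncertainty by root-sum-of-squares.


uc = sqrt(0.295^2 + 1.567^2)
uc = sqrt(2.542514)
uc = 1.5945

1.5945


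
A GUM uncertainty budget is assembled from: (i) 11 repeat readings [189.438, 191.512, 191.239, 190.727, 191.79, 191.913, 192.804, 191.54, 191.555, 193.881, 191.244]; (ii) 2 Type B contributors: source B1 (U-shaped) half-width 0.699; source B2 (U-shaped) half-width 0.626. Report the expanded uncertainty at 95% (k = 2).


mean = (189.438 + 191.512 + 191.239 + 190.727 + 191.79 + 191.913 + 192.804 + 191.54 + 191.555 + 193.881 + 191.244) / 11 = 191.6039091
s = sqrt(sum((x - mean)^2)/(n-1)) = 1.1177333
u_A = s / sqrt(n) = 1.1177333 / sqrt(11) = 0.33700927
u_B1 = 0.699 / sqrt(2) = 0.49426764
u_B2 = 0.626 / sqrt(2) = 0.44264885
uc = sqrt(0.33700927^2 + 0.49426764^2 + 0.44264885^2) = 0.74418664
U = k * uc = 2 * 0.74418664
U = 1.4884

1.4884


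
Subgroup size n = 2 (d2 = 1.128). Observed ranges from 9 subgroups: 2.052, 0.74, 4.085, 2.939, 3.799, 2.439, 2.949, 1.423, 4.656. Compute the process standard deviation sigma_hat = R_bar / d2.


R_bar = (2.052 + 0.74 + 4.085 + 2.939 + 3.799 + 2.439 + 2.949 + 1.423 + 4.656) / 9
R_bar = 25.082 / 9 = 2.7868889
sigma_hat = R_bar / d2 = 2.7868889 / 1.128 = 2.4706

2.4706


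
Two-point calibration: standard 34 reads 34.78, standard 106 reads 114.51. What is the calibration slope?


slope = (y2 - y1) / (x2 - x1)
= (114.51 - 34.78) / (106 - 34)
= 79.7300 / 72
= 1.1074

1.1074


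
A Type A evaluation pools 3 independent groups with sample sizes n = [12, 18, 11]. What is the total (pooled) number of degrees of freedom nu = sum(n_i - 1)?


nu = sum_i (n_i - 1)
nu = ((12 - 1) + (18 - 1) + (11 - 1))
nu = 11 + 17 + 10
nu = 38

38


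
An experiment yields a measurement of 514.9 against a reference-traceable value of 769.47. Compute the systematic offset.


Systematic error = measured - true
= 514.9 - 769.47
= -254.5700

-254.5700


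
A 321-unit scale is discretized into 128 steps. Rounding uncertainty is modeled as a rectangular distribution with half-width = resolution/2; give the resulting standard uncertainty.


resolution = range / divisions
resolution = 321 / 128 = 2.5078125
u_res = resolution / (2*sqrt(3))
u_res = 2.5078125 / 3.4641016
u_res = 0.7239

0.7239


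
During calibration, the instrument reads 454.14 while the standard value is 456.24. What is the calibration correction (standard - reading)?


Correction = standard - reading
= 456.24 - 454.14
= 2.1000

2.1000


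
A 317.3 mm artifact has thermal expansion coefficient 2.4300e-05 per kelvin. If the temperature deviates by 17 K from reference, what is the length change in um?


dL = L * alpha * dT
= 317.3 * 2.4300e-05 * 17
= 0.1310766 mm
dL_um = 0.1310766 * 1000 = 131.0766 um

131.0766


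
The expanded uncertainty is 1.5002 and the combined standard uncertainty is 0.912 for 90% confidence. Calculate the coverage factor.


k = U / uc
k = 1.5002 / 0.912
k = 1.645

1.645


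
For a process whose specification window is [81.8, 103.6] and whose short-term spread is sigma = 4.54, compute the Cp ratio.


Cp = (USL - LSL) / (6 * sigma)
= (103.6 - 81.8) / (6 * 4.54)
= 21.8000 / 27.2400
= 0.8003

0.8003


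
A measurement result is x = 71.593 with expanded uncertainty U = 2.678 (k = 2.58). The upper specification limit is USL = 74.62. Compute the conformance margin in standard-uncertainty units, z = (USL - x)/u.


u = U / k = 2.678 / 2.58 = 1.0379845
margin = |USL - x| = |74.62 - 71.593| = 3.027
z = margin / u = 3.027 / 1.0379845
z = 2.9162

2.9162


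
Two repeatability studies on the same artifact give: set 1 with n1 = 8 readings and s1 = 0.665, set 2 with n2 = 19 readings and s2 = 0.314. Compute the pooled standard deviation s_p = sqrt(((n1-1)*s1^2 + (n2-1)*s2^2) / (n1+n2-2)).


s_p = sqrt(((n1-1)*s1^2 + (n2-1)*s2^2) / (n1+n2-2))
numerator = (8-1)*0.665^2 + (19-1)*0.314^2 = 3.095575 + 1.774728 = 4.870303
denominator = 8 + 19 - 2 = 25
s_p^2 = 4.870303 / 25 = 0.19481212
s_p = sqrt(0.19481212) = 0.4414

0.4414


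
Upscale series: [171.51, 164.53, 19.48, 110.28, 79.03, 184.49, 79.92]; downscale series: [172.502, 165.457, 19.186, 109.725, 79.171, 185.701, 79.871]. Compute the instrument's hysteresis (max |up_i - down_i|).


|171.51 - 172.502| = 0.9920
|164.53 - 165.457| = 0.9270
|19.48 - 19.186| = 0.2940
|110.28 - 109.725| = 0.5550
|79.03 - 79.171| = 0.1410
|184.49 - 185.701| = 1.2110
|79.92 - 79.871| = 0.0490
hysteresis = max(diffs) = 1.2110

1.2110


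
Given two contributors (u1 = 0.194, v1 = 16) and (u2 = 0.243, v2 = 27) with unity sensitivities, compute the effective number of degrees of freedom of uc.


uc = sqrt(u1^2 + u2^2) = sqrt(0.194^2 + 0.243^2) = 0.31094212
v_eff = uc^4 / (u1^4/v1 + u2^4/v2)
= 0.31094212^4 / (0.194^4/16 + 0.243^4/27)
= 0.0093479896 / 0.00021766944
v_eff = 42.9458

42.9458


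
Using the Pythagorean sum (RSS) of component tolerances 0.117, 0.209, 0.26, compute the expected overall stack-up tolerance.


RSS = sqrt(0.117^2 + 0.209^2 + 0.26^2)
= sqrt(0.12497)
= 0.3535

0.3535


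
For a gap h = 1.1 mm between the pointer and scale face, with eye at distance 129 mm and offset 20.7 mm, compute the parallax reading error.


error = h * offset / d
= 1.1 * 20.7 / 129
= 0.1765

0.1765


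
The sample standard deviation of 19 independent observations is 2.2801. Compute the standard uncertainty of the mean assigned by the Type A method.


u_A = s / sqrt(n)
u_A = 2.2801 / sqrt(19)
u_A = 2.2801 / 4.3588989
u_A = 0.5231

0.5231


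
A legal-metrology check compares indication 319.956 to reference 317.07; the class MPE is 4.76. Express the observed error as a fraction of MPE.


e = indication - reference = 319.956 - 317.07 = 2.8860
|e| = 2.8860
ratio = |e| / MPE = 2.8860 / 4.76
ratio = 0.6063

0.6063


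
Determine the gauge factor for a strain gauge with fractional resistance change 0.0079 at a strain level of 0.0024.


GF = (dR/R) / epsilon
= 0.0079 / 0.0024
= 3.2917

3.2917


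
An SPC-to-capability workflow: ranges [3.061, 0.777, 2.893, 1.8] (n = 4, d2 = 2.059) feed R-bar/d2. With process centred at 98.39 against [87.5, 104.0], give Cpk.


R_bar = (3.061 + 0.777 + 2.893 + 1.8) / 4 = 2.13275
sigma = R_bar / d2 = 2.13275 / 2.059 = 1.0358184
Cp = (USL - LSL)/(6*sigma) = (104.0 - 87.5)/(6*1.0358184) = 2.6549
Cpu = (104.0 - 98.39)/(3*1.0358184) = 1.8053
Cpl = (98.39 - 87.5)/(3*1.0358184) = 3.5045
Cpk = min(Cpu, Cpl) = 1.8053

1.8053


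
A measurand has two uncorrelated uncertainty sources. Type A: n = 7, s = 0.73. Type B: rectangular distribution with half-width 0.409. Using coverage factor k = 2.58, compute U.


u_A = s / sqrt(n) = 0.73 / sqrt(7) = 0.27591407
u_B = half_width / sqrt(3) = 0.409 / sqrt(3) = 0.23613626
uc = sqrt(u_A^2 + u_B^2) = sqrt(0.27591407^2 + 0.23613626^2) = 0.36316512
U = k * uc = 2.58 * 0.36316512
U = 0.9370

0.9370


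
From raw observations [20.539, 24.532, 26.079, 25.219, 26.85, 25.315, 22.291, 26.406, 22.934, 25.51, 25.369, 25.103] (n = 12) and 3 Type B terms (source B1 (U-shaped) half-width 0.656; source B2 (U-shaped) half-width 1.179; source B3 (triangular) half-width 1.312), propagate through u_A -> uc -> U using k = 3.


mean = (20.539 + 24.532 + 26.079 + 25.219 + 26.85 + 25.315 + 22.291 + 26.406 + 22.934 + 25.51 + 25.369 + 25.103) / 12 = 24.67891667
s = sqrt(sum((x - mean)^2)/(n-1)) = 1.8490066
u_A = s / sqrt(n) = 1.8490066 / sqrt(12) = 0.53376223
u_B1 = 0.656 / sqrt(2) = 0.46386205
u_B2 = 1.179 / sqrt(2) = 0.8336789
u_B3 = 1.312 / sqrt(6) = 0.53562176
uc = sqrt(0.53376223^2 + 0.46386205^2 + 0.8336789^2 + 0.53562176^2) = 1.2173665
U = k * uc = 3 * 1.2173665
U = 3.6521

3.6521


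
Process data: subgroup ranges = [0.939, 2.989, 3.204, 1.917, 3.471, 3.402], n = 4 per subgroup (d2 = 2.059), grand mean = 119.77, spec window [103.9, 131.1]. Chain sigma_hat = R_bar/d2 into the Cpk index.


R_bar = (0.939 + 2.989 + 3.204 + 1.917 + 3.471 + 3.402) / 6 = 2.6536667
sigma = R_bar / d2 = 2.6536667 / 2.059 = 1.2888134
Cp = (USL - LSL)/(6*sigma) = (131.1 - 103.9)/(6*1.2888134) = 3.5174
Cpu = (131.1 - 119.77)/(3*1.2888134) = 2.9303
Cpl = (119.77 - 103.9)/(3*1.2888134) = 4.1046
Cpk = min(Cpu, Cpl) = 2.9303

2.9303


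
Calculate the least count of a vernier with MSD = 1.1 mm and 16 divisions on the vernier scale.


LC = MSD / n_div
= 1.1 / 16
= 0.0688

0.0688


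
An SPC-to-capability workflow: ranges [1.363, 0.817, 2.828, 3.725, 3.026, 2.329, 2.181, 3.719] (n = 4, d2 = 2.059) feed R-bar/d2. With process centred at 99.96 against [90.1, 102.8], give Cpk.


R_bar = (1.363 + 0.817 + 2.828 + 3.725 + 3.026 + 2.329 + 2.181 + 3.719) / 8 = 2.4985
sigma = R_bar / d2 = 2.4985 / 2.059 = 1.2134531
Cp = (USL - LSL)/(6*sigma) = (102.8 - 90.1)/(6*1.2134531) = 1.7443
Cpu = (102.8 - 99.96)/(3*1.2134531) = 0.7801
Cpl = (99.96 - 90.1)/(3*1.2134531) = 2.7085
Cpk = min(Cpu, Cpl) = 0.7801

0.7801


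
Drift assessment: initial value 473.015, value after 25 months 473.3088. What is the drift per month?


rate = (v2 - v1) / months
= (473.3088 - 473.015) / 25
= 0.2938 / 25
= 0.0118

0.0118


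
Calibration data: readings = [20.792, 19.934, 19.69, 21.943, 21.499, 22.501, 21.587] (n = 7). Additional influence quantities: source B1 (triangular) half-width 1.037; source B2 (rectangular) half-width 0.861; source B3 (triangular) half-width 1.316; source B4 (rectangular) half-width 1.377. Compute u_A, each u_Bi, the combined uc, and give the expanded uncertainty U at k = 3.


mean = (20.792 + 19.934 + 19.69 + 21.943 + 21.499 + 22.501 + 21.587) / 7 = 21.13514286
s = sqrt(sum((x - mean)^2)/(n-1)) = 1.0411288
u_A = s / sqrt(n) = 1.0411288 / sqrt(7) = 0.3935097
u_B1 = 1.037 / sqrt(6) = 0.42335348
u_B2 = 0.861 / sqrt(3) = 0.49709858
u_B3 = 1.316 / sqrt(6) = 0.53725475
u_B4 = 1.377 / sqrt(3) = 0.79501132
uc = sqrt(0.3935097^2 + 0.42335348^2 + 0.49709858^2 + 0.53725475^2 + 0.79501132^2) = 1.2255084
U = k * uc = 3 * 1.2255084
U = 3.6765

3.6765


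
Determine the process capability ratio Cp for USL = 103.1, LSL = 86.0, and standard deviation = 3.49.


Cp = (USL - LSL) / (6 * sigma)
= (103.1 - 86.0) / (6 * 3.49)
= 17.1000 / 20.9400
= 0.8166

0.8166


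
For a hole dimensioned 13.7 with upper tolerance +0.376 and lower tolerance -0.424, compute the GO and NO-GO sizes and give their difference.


GO = nominal - lower_tol (smallest hole = maximum material condition)
GO = 13.7 - 0.424 = 13.276
NO-GO = nominal + upper_tol (largest hole = least material condition)
NO-GO = 13.7 + 0.376 = 14.076
spread = NO-GO - GO = 14.076 - 13.276 = 0.8000

0.8000


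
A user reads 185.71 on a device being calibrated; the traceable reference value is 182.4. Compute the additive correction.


Correction = standard - reading
= 182.4 - 185.71
= -3.3100

-3.3100


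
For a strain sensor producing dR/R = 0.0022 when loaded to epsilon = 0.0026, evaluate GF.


GF = (dR/R) / epsilon
= 0.0022 / 0.0026
= 0.8462

0.8462


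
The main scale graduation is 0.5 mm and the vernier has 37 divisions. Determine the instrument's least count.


LC = MSD / n_div
= 0.5 / 37
= 0.0135

0.0135


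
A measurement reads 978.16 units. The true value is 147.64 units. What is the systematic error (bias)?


Systematic error = measured - true
= 978.16 - 147.64
= 830.5200

830.5200


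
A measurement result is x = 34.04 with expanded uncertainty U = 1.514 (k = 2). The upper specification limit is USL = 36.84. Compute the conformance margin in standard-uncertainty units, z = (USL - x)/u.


u = U / k = 1.514 / 2 = 0.757
margin = |USL - x| = |36.84 - 34.04| = 2.8
z = margin / u = 2.8 / 0.757
z = 3.6988

3.6988


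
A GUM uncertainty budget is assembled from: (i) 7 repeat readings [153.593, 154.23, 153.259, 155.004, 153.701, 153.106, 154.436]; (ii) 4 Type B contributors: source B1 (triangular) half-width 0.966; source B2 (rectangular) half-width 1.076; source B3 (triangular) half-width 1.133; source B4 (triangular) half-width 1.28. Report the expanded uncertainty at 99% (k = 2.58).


mean = (153.593 + 154.23 + 153.259 + 155.004 + 153.701 + 153.106 + 154.436) / 7 = 153.9041429
s = sqrt(sum((x - mean)^2)/(n-1)) = 0.68191628
u_A = s / sqrt(n) = 0.68191628 / sqrt(7) = 0.25774013
u_B1 = 0.966 / sqrt(6) = 0.39436785
u_B2 = 1.076 / sqrt(3) = 0.62122889
u_B3 = 1.133 / sqrt(6) = 0.46254531
u_B4 = 1.28 / sqrt(6) = 0.52255781
uc = sqrt(0.25774013^2 + 0.39436785^2 + 0.62122889^2 + 0.46254531^2 + 0.52255781^2) = 1.0463728
U = k * uc = 2.58 * 1.0463728
U = 2.6996

2.6996


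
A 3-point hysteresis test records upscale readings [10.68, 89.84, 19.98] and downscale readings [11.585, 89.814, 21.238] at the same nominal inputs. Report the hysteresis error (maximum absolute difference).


|10.68 - 11.585| = 0.9050
|89.84 - 89.814| = 0.0260
|19.98 - 21.238| = 1.2580
hysteresis = max(diffs) = 1.2580

1.2580


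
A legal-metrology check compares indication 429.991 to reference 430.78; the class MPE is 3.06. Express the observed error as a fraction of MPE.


e = indication - reference = 429.991 - 430.78 = -0.7890
|e| = 0.7890
ratio = |e| / MPE = 0.7890 / 3.06
ratio = 0.2578

0.2578


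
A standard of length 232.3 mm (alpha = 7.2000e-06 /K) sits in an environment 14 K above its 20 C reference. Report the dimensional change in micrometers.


dL = L * alpha * dT
= 232.3 * 7.2000e-06 * 14
= 0.0234158 mm
dL_um = 0.0234158 * 1000 = 23.4158 um

23.4158


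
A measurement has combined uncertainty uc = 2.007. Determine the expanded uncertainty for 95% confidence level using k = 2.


U = k * uc
U = 2 * 2.007
U = 4.0140

4.0140


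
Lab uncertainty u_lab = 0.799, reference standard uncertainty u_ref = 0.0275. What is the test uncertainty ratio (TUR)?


TUR = u_lab / u_ref
= 0.799 / 0.0275
= 29.0545

29.0545


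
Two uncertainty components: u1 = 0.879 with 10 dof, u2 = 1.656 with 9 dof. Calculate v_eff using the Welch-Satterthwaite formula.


uc = sqrt(u1^2 + u2^2) = sqrt(0.879^2 + 1.656^2) = 1.8748272
v_eff = uc^4 / (u1^4/v1 + u2^4/v2)
= 1.8748272^4 / (0.879^4/10 + 1.656^4/9)
= 12.355064 / 0.89529816
v_eff = 13.7999

13.7999


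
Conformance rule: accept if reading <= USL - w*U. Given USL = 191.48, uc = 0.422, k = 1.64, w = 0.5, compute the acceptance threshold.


U = k * uc = 1.64 * 0.422 = 0.69208
guard band g = w * U = 0.5 * 0.69208 = 0.34604
AL = USL - g = 191.48 - 0.34604
AL = 191.1340

191.1340


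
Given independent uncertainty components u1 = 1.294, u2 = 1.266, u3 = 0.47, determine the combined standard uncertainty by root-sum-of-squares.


uc = sqrt(1.294^2 + 1.266^2 + 0.47^2)
uc = sqrt(3.498092)
uc = 1.8703

1.8703


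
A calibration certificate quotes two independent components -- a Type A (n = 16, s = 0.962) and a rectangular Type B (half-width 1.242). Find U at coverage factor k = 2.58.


u_A = s / sqrt(n) = 0.962 / sqrt(16) = 0.2405
u_B = half_width / sqrt(3) = 1.242 / sqrt(3) = 0.71706903
uc = sqrt(u_A^2 + u_B^2) = sqrt(0.2405^2 + 0.71706903^2) = 0.75632549
U = k * uc = 2.58 * 0.75632549
U = 1.9513

1.9513


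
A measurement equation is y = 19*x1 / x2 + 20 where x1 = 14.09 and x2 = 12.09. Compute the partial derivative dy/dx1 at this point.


y = 19*x1 / x2 + 20
dy/dx1 = 19/x2
Evaluate at x2 = 12.09: c1 = 19 / 12.09
c1 = 1.5715

1.5715


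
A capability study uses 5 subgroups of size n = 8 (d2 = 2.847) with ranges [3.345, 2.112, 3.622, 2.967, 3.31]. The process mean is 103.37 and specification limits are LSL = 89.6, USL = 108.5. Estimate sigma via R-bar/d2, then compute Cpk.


R_bar = (3.345 + 2.112 + 3.622 + 2.967 + 3.31) / 5 = 3.0712
sigma = R_bar / d2 = 3.0712 / 2.847 = 1.0787496
Cp = (USL - LSL)/(6*sigma) = (108.5 - 89.6)/(6*1.0787496) = 2.9200
Cpu = (108.5 - 103.37)/(3*1.0787496) = 1.5852
Cpl = (103.37 - 89.6)/(3*1.0787496) = 4.2549
Cpk = min(Cpu, Cpl) = 1.5852

1.5852


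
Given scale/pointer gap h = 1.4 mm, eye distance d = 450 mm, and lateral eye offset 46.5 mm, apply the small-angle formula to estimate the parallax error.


error = h * offset / d
= 1.4 * 46.5 / 450
= 0.1447

0.1447


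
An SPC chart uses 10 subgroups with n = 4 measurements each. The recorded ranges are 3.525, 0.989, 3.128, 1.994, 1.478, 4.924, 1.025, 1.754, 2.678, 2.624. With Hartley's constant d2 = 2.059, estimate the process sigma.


R_bar = (3.525 + 0.989 + 3.128 + 1.994 + 1.478 + 4.924 + 1.025 + 1.754 + 2.678 + 2.624) / 10
R_bar = 24.119 / 10 = 2.4119
sigma_hat = R_bar / d2 = 2.4119 / 2.059 = 1.1714

1.1714


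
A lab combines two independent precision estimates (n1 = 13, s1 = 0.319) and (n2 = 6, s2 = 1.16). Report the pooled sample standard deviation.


s_p = sqrt(((n1-1)*s1^2 + (n2-1)*s2^2) / (n1+n2-2))
numerator = (13-1)*0.319^2 + (6-1)*1.16^2 = 1.221132 + 6.728 = 7.949132
denominator = 13 + 6 - 2 = 17
s_p^2 = 7.949132 / 17 = 0.467596
s_p = sqrt(0.467596) = 0.6838

0.6838


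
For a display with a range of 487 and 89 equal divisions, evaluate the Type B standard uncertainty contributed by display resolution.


resolution = range / divisions
resolution = 487 / 89 = 5.4719101
u_res = resolution / (2*sqrt(3))
u_res = 5.4719101 / 3.4641016
u_res = 1.5796

1.5796


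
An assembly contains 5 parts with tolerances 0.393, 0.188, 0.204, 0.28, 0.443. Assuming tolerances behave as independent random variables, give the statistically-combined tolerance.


RSS = sqrt(0.393^2 + 0.188^2 + 0.204^2 + 0.28^2 + 0.443^2)
= sqrt(0.506058)
= 0.7114

0.7114


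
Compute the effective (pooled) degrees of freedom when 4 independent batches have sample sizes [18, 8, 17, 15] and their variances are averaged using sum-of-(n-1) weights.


nu = sum_i (n_i - 1)
nu = ((18 - 1) + (8 - 1) + (17 - 1) + (15 - 1))
nu = 17 + 7 + 16 + 14
nu = 54

54


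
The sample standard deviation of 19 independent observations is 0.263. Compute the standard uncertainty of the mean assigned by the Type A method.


u_A = s / sqrt(n)
u_A = 0.263 / sqrt(19)
u_A = 0.263 / 4.3588989
u_A = 0.0603

0.0603


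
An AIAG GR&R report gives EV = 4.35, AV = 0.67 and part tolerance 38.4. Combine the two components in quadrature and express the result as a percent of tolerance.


GRR = sqrt(EV^2 + AV^2) = sqrt(4.35^2 + 0.67^2) = 4.4012953
%GRR = GRR / tol * 100 = 4.4012953 / 38.4 * 100
%GRR = 11.4617

11.4617


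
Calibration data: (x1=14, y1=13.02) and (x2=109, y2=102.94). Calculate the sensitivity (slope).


slope = (y2 - y1) / (x2 - x1)
= (102.94 - 13.02) / (109 - 14)
= 89.9200 / 95
= 0.9465

0.9465


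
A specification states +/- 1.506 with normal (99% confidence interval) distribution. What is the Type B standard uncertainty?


u_B = half_width / 2.576
u_B = 1.506 / 2.576
u_B = 0.5846

0.5846


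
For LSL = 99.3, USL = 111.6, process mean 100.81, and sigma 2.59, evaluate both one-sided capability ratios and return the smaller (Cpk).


Cpu = (USL - mean) / (3*sigma) = (111.6 - 100.81) / (3*2.59) = 1.3887
Cpl = (mean - LSL) / (3*sigma) = (100.81 - 99.3) / (3*2.59) = 0.1943
Cpk = min(Cpu, Cpl) = 0.1943

0.1943


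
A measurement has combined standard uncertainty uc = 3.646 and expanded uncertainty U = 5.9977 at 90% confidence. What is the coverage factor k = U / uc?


k = U / uc
k = 5.9977 / 3.646
k = 1.645

1.645


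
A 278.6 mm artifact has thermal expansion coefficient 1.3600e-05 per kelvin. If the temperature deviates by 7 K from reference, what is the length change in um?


dL = L * alpha * dT
= 278.6 * 1.3600e-05 * 7
= 0.0265227 mm
dL_um = 0.0265227 * 1000 = 26.5227 um

26.5227


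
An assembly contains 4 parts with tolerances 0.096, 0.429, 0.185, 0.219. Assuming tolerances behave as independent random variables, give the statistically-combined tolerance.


RSS = sqrt(0.096^2 + 0.429^2 + 0.185^2 + 0.219^2)
= sqrt(0.275443)
= 0.5248

0.5248


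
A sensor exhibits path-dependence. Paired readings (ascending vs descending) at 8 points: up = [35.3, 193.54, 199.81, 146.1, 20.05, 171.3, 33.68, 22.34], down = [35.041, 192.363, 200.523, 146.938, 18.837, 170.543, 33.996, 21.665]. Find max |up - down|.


|35.3 - 35.041| = 0.2590
|193.54 - 192.363| = 1.1770
|199.81 - 200.523| = 0.7130
|146.1 - 146.938| = 0.8380
|20.05 - 18.837| = 1.2130
|171.3 - 170.543| = 0.7570
|33.68 - 33.996| = 0.3160
|22.34 - 21.665| = 0.6750
hysteresis = max(diffs) = 1.2130

1.2130


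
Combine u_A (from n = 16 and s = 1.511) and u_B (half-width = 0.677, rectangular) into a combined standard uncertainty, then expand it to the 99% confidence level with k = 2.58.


u_A = s / sqrt(n) = 1.511 / sqrt(16) = 0.37775
u_B = half_width / sqrt(3) = 0.677 / sqrt(3) = 0.39086613
uc = sqrt(u_A^2 + u_B^2) = sqrt(0.37775^2 + 0.39086613^2) = 0.5435728
U = k * uc = 2.58 * 0.5435728
U = 1.4024

1.4024


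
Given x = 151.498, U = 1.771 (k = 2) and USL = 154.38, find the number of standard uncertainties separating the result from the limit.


u = U / k = 1.771 / 2 = 0.8855
margin = |USL - x| = |154.38 - 151.498| = 2.882
z = margin / u = 2.882 / 0.8855
z = 3.2547

3.2547


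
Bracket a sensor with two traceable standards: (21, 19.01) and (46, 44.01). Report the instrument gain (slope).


slope = (y2 - y1) / (x2 - x1)
= (44.01 - 19.01) / (46 - 21)
= 25.0000 / 25
= 1.0000

1.0000


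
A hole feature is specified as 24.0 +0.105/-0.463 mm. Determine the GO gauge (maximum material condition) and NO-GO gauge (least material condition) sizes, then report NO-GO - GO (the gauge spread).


GO = nominal - lower_tol (smallest hole = maximum material condition)
GO = 24.0 - 0.463 = 23.537
NO-GO = nominal + upper_tol (largest hole = least material condition)
NO-GO = 24.0 + 0.105 = 24.105
spread = NO-GO - GO = 24.105 - 23.537 = 0.5680

0.5680


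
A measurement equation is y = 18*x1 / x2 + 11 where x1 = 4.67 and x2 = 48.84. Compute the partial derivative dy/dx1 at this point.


y = 18*x1 / x2 + 11
dy/dx1 = 18/x2
Evaluate at x2 = 48.84: c1 = 18 / 48.84
c1 = 0.3686

0.3686


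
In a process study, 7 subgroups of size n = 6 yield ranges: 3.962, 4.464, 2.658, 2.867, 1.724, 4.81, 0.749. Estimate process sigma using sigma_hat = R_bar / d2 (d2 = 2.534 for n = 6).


R_bar = (3.962 + 4.464 + 2.658 + 2.867 + 1.724 + 4.81 + 0.749) / 7
R_bar = 21.234 / 7 = 3.0334286
sigma_hat = R_bar / d2 = 3.0334286 / 2.534 = 1.1971

1.1971


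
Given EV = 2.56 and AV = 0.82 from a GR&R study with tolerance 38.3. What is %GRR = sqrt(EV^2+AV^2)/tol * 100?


GRR = sqrt(EV^2 + AV^2) = sqrt(2.56^2 + 0.82^2) = 2.688122
%GRR = GRR / tol * 100 = 2.688122 / 38.3 * 100
%GRR = 7.0186

7.0186


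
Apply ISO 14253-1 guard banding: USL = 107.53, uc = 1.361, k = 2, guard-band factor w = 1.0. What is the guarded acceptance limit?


U = k * uc = 2 * 1.361 = 2.722
guard band g = w * U = 1.0 * 2.722 = 2.722
AL = USL - g = 107.53 - 2.722
AL = 104.8080

104.8080


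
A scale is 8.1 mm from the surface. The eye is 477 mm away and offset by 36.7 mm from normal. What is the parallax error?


error = h * offset / d
= 8.1 * 36.7 / 477
= 0.6232

0.6232


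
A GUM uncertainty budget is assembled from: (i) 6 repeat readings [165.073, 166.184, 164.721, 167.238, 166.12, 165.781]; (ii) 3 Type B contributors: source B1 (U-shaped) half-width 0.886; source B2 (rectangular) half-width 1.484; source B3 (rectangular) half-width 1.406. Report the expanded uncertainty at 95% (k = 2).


mean = (165.073 + 166.184 + 164.721 + 167.238 + 166.12 + 165.781) / 6 = 165.8528333
s = sqrt(sum((x - mean)^2)/(n-1)) = 0.89376539
u_A = s / sqrt(n) = 0.89376539 / sqrt(6) = 0.36487819
u_B1 = 0.886 / sqrt(2) = 0.62649661
u_B2 = 1.484 / sqrt(3) = 0.8567878
u_B3 = 1.406 / sqrt(3) = 0.81175448
uc = sqrt(0.36487819^2 + 0.62649661^2 + 0.8567878^2 + 0.81175448^2) = 1.3851588
U = k * uc = 2 * 1.3851588
U = 2.7703

2.7703
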